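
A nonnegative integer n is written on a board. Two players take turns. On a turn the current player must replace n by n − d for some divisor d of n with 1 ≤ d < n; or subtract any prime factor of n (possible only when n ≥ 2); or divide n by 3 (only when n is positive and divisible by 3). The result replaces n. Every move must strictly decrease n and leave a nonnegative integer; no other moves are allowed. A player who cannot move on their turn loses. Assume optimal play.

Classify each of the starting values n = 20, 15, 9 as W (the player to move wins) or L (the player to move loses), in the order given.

Use the standard recursion: the mover loses at a terminal position; elsewhere, the mover wins exactly when some move hands the opponent an L position.
n=0: no move → L
n=1: no move → L
n=2: W (go to 0, an L position)
n=3: W (go to 0, an L position)
n=4: L (options 2(W), 3(W) are all W)
n=5: W (go to 0, an L position)
n=6: W (go to 4, an L position)
n=7: W (go to 0, an L position)
n=8: W (go to 4, an L position)
n=9: L (options 3(W), 6(W), 8(W) are all W)
n=10: W (go to 9, an L position)
n=11: W (go to 0, an L position)
n=12: W (go to 4, an L position)
n=13: W (go to 0, an L position)
n=14: L (options 7(W), 12(W), 13(W) are all W)
n=15: W (go to 14, an L position)
n=16: W (go to 14, an L position)
n=17: W (go to 0, an L position)
n=18: W (go to 9, an L position)
n=19: W (go to 0, an L position)
n=20: L (options 10(W), 15(W), 16(W), 18(W), 19(W) are all W)

20: L, 15: W, 9: L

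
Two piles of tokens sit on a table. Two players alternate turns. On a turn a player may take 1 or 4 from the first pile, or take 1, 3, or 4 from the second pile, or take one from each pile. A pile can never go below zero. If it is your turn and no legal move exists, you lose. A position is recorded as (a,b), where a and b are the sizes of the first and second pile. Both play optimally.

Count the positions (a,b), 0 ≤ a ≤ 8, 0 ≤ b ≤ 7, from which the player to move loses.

Work bottom-up. With no move the player to move loses. Otherwise the position is W if at least one move leads to an L position for the opponent, and L if every move leads to a W.
Every move lowers a or b (never raises either), so fill the grid row by row in increasing a, and left to right within a row: each cell's successors are then already labelled.
      b=0  b=1  b=2  b=3  b=4  b=5  b=6  b=7
a=0:    L    W    L    W    W    W    W    L
a=1:    W    W    W    W    L    W    L    W
a=2:    L    W    L    W    W    W    W    W
a=3:    W    W    W    W    L    W    L    W
a=4:    W    L    W    L    W    W    W    W
a=5:    L    W    W    W    W    L    W    L
a=6:    W    W    W    L    W    W    W    W
a=7:    L    W    L    W    W    W    W    L
a=8:    W    W    W    W    L    W    L    W
Cells with no legal move (terminal, hence L): (0,0).
The remaining L cells, each justified by listing all of its moves:
(0,2): L (sole option (0,1)(W) is W)
(0,7): L (options (0,6)(W), (0,4)(W), (0,3)(W) are all W)
(1,4): L (options (0,4)(W), (1,3)(W), (1,1)(W), (1,0)(W), (0,3)(W) are all W)
(1,6): L (options (0,6)(W), (1,5)(W), (1,3)(W), (1,2)(W), (0,5)(W) are all W)
(2,0): L (sole option (1,0)(W) is W)
(2,2): L (options (1,2)(W), (2,1)(W), (1,1)(W) are all W)
(3,4): L (options (2,4)(W), (3,3)(W), (3,1)(W), (3,0)(W), (2,3)(W) are all W)
(3,6): L (options (2,6)(W), (3,5)(W), (3,3)(W), (3,2)(W), (2,5)(W) are all W)
(4,1): L (options (3,1)(W), (0,1)(W), (4,0)(W), (3,0)(W) are all W)
(4,3): L (options (3,3)(W), (0,3)(W), (4,2)(W), (4,0)(W), (3,2)(W) are all W)
(5,0): L (options (4,0)(W), (1,0)(W) are all W)
(5,5): L (options (4,5)(W), (1,5)(W), (5,4)(W), (5,2)(W), (5,1)(W), (4,4)(W) are all W)
(5,7): L (options (4,7)(W), (1,7)(W), (5,6)(W), (5,4)(W), (5,3)(W), (4,6)(W) are all W)
(6,3): L (options (5,3)(W), (2,3)(W), (6,2)(W), (6,0)(W), (5,2)(W) are all W)
(7,0): L (options (6,0)(W), (3,0)(W) are all W)
(7,2): L (options (6,2)(W), (3,2)(W), (7,1)(W), (6,1)(W) are all W)
(7,7): L (options (6,7)(W), (3,7)(W), (7,6)(W), (7,4)(W), (7,3)(W), (6,6)(W) are all W)
(8,4): L (options (7,4)(W), (4,4)(W), (8,3)(W), (8,1)(W), (8,0)(W), (7,3)(W) are all W)
(8,6): L (options (7,6)(W), (4,6)(W), (8,5)(W), (8,3)(W), (8,2)(W), (7,5)(W) are all W)
Every other cell has at least one move into one of the L cells above, so it is W.
L cells per row: a=0: 3, a=1: 2, a=2: 2, a=3: 2, a=4: 2, a=5: 3, a=6: 1, a=7: 3, a=8: 2; total 20.

20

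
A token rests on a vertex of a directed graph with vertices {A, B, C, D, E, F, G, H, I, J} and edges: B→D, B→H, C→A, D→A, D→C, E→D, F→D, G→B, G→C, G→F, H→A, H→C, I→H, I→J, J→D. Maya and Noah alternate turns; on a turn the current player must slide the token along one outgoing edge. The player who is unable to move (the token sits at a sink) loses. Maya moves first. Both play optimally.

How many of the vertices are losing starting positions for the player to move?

5

Label each position W (a win for the player to move) or L (a loss). A position with no legal move is L; any other position is W exactly when some move reaches an L, and L when every move reaches a W.
Every edge goes from a vertex to one that appears earlier in the order A, C, H, D, B, E, J, F, G, I, so processing vertices in that order labels each vertex after all of its successors.
A: no outgoing edge → L
C: →A(L), so W
H: →A(L), so W
D: →A(L), so W
B: →D(W), H(W) — all W, so L
E: →D(W) only, which is W, so L
J: →D(W) only, which is W, so L
F: →D(W) only, which is W, so L
G: →F(L), so W
I: →J(L), so W
The L vertices are A, B, E, F, J; that is 5 in all.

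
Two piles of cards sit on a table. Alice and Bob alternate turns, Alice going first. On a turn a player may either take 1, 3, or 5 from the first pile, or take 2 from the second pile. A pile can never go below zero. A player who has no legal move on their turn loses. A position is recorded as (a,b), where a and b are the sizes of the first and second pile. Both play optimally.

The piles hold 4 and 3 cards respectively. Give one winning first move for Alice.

Classify positions by backward induction: terminal positions (no move available) are L. From any other position, the mover wins iff some move reaches an L.
No move ever increases a pile, so every position that can arise here has a ≤ 4 and b ≤ 3; it is enough to label the cells with 0 ≤ a ≤ 4 and 0 ≤ b ≤ 3.
Every move lowers a or b (never raises either), so fill the grid row by row in increasing a, and left to right within a row: each cell's successors are then already labelled.
      b=0  b=1  b=2  b=3
a=0:    L    L    W    W
a=1:    W    W    L    L
a=2:    L    L    W    W
a=3:    W    W    L    L
a=4:    L    L    W    W
Cells with no legal move (terminal, hence L): (0,0), (0,1).
The remaining L cells, each justified by listing all of its moves:
(1,2): L (options (0,2)(W), (1,0)(W) are all W)
(1,3): L (options (0,3)(W), (1,1)(W) are all W)
(2,0): L (sole option (1,0)(W) is W)
(2,1): L (sole option (1,1)(W) is W)
(3,2): L (options (2,2)(W), (0,2)(W), (3,0)(W) are all W)
(3,3): L (options (2,3)(W), (0,3)(W), (3,1)(W) are all W)
(4,0): L (options (3,0)(W), (1,0)(W) are all W)
(4,1): L (options (3,1)(W), (1,1)(W) are all W)
Every other cell has at least one move into one of the L cells above, so it is W.
From (4,3), the L positions reachable in one move are: (3,3), (1,3), (4,1). Any move reaching one of these is winning.

Move to (3,3).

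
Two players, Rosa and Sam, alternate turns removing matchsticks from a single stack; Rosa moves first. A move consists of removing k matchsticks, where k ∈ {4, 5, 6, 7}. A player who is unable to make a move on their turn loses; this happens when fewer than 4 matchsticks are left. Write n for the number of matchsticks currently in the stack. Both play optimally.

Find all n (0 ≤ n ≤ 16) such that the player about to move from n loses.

Work bottom-up. With no move the player to move loses. Otherwise the position is W if at least one move leads to an L position for the opponent, and L if every move leads to a W.
n=0: no move → L
n=1: no move → L
n=2: no move → L
n=3: no move → L
n=4: →0(L), so W
n=5: →1(L), so W
n=6: →2(L), so W
n=7: →3(L), so W
n=8: →3(L), so W
n=9: →3(L), so W
n=10: →3(L), so W
n=11: →7(W), 6(W), 5(W), 4(W) — all W, so L
n=12: →8(W), 7(W), 6(W), 5(W) — all W, so L
n=13: →9(W), 8(W), 7(W), 6(W) — all W, so L
n=14: →10(W), 9(W), 8(W), 7(W) — all W, so L
n=15: →11(L), so W
n=16: →12(L), so W
Reading off the rows marked L gives the requested list; there are 8 such values of n.

0, 1, 2, 3, 11, 12, 13, 14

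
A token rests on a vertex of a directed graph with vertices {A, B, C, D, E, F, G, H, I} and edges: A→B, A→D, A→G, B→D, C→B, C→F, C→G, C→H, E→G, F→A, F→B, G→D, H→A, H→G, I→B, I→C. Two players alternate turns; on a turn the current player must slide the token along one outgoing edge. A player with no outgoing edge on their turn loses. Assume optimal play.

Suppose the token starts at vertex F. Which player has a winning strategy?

Work bottom-up. With no move the player to move loses. Otherwise the position is W if at least one move leads to an L position for the opponent, and L if every move leads to a W.
Every edge goes from a vertex to one that appears earlier in the order D, B, G, A, H, F, C, E, I, so processing vertices in that order labels each vertex after all of its successors.
D: no outgoing edge → L
B: W (go to D, an L position)
G: W (go to D, an L position)
A: W (go to D, an L position)
H: L (options A(W), G(W) are all W)
F: L (options A(W), B(W) are all W)
C: W (go to F, an L position)
E: L (sole option G(W) is W)
I: L (options C(W), B(W) are all W)
Every move from F reaches a W position, so the mover loses.

The second player wins.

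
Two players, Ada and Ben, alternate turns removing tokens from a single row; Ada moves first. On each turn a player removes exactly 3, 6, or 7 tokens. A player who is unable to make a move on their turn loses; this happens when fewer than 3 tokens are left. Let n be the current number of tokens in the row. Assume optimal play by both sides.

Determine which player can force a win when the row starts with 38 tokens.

Ada wins.

Label each position W (a win for the player to move) or L (a loss). A position with no legal move is L; any other position is W exactly when some move reaches an L, and L when every move reaches a W.
n=0: no move → L
n=1: no move → L
n=2: no move → L
n=3: can move to 0, which is L ⇒ W
n=4: can move to 1, which is L ⇒ W
n=5: can move to 2, which is L ⇒ W
n=6: can move to 0, which is L ⇒ W
n=7: can move to 1, which is L ⇒ W
n=8: can move to 2, which is L ⇒ W
n=9: can move to 2, which is L ⇒ W
n=10: moves to 7(W), 4(W), 3(W); every one is W ⇒ L
n=11: moves to 8(W), 5(W), 4(W); every one is W ⇒ L
n=12: moves to 9(W), 6(W), 5(W); every one is W ⇒ L
n=13: can move to 10, which is L ⇒ W
n=14: can move to 11, which is L ⇒ W
n=15: can move to 12, which is L ⇒ W
n=16: can move to 10, which is L ⇒ W
n=17: can move to 11, which is L ⇒ W
n=18: can move to 12, which is L ⇒ W
n=19: can move to 12, which is L ⇒ W
n=20: moves to 17(W), 14(W), 13(W); every one is W ⇒ L
n=21: moves to 18(W), 15(W), 14(W); every one is W ⇒ L
n=22: moves to 19(W), 16(W), 15(W); every one is W ⇒ L
n=23: can move to 20, which is L ⇒ W
n=24: can move to 21, which is L ⇒ W
n=25: can move to 22, which is L ⇒ W
n=26: can move to 20, which is L ⇒ W
n=27: can move to 21, which is L ⇒ W
n=28: can move to 22, which is L ⇒ W
n=29: can move to 22, which is L ⇒ W
n=30: moves to 27(W), 24(W), 23(W); every one is W ⇒ L
n=31: moves to 28(W), 25(W), 24(W); every one is W ⇒ L
n=32: moves to 29(W), 26(W), 25(W); every one is W ⇒ L
n=33: can move to 30, which is L ⇒ W
n=34: can move to 31, which is L ⇒ W
n=35: can move to 32, which is L ⇒ W
n=36: can move to 30, which is L ⇒ W
n=37: can move to 31, which is L ⇒ W
n=38: can move to 32, which is L ⇒ W
From 38 Ada can remove 6, leaving 32, reaching an L position.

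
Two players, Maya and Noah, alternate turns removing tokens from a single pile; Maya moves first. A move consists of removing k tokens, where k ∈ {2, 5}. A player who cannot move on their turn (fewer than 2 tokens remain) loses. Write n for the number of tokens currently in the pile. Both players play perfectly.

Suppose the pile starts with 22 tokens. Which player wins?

Noah wins.

Classify positions by backward induction: terminal positions (no move available) are L. From any other position, the mover wins iff some move reaches an L.
n=0: no move → L
n=1: no move → L
n=2: can move to 0, which is L ⇒ W
n=3: can move to 1, which is L ⇒ W
n=4: the only move is to 2(W), a W ⇒ L
n=5: can move to 0, which is L ⇒ W
n=6: can move to 4, which is L ⇒ W
n=7: moves to 5(W), 2(W); every one is W ⇒ L
n=8: moves to 6(W), 3(W); every one is W ⇒ L
n=9: can move to 7, which is L ⇒ W
n=10: can move to 8, which is L ⇒ W
n=11: moves to 9(W), 6(W); every one is W ⇒ L
n=12: can move to 7, which is L ⇒ W
n=13: can move to 11, which is L ⇒ W
n=14: moves to 12(W), 9(W); every one is W ⇒ L
n=15: moves to 13(W), 10(W); every one is W ⇒ L
n=16: can move to 14, which is L ⇒ W
n=17: can move to 15, which is L ⇒ W
n=18: moves to 16(W), 13(W); every one is W ⇒ L
n=19: can move to 14, which is L ⇒ W
n=20: can move to 18, which is L ⇒ W
n=21: moves to 19(W), 16(W); every one is W ⇒ L
n=22: moves to 20(W), 17(W); every one is W ⇒ L
The starting position 22 is L: whatever Maya does, the opponent receives a W position.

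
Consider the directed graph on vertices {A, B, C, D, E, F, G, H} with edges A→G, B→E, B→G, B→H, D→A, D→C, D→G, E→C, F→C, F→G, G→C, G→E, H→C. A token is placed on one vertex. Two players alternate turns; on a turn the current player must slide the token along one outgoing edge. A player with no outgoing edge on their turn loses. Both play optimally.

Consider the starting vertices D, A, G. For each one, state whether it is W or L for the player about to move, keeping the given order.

D: W, A: L, G: W

Work bottom-up. With no move the player to move loses. Otherwise the position is W if at least one move leads to an L position for the opponent, and L if every move leads to a W.
Every edge goes from a vertex to one that appears earlier in the order C, E, G, A, F, H, D, B, so processing vertices in that order labels each vertex after all of its successors.
C: no outgoing edge → L
E: reaches L-position C → W
G: reaches L-position C → W
A: only reaches G(W), which is W → L
F: reaches L-position C → W
H: reaches L-position C → W
D: reaches L-position A → W
B: only reaches H(W), G(W), E(W), all W → L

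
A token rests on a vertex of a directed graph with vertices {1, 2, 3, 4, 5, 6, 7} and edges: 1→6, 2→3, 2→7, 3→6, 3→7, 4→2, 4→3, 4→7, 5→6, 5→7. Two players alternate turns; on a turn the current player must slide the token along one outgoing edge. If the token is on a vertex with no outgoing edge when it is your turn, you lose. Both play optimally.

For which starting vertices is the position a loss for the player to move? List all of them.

6, 7

Classify positions by backward induction: terminal positions (no move available) are L. From any other position, the mover wins iff some move reaches an L.
Every edge goes from a vertex to one that appears earlier in the order 7, 6, 5, 1, 3, 2, 4, so processing vertices in that order labels each vertex after all of its successors.
7: no outgoing edge → L
6: no outgoing edge → L
5: W (go to 6, an L position)
1: W (go to 6, an L position)
3: W (go to 6, an L position)
2: W (go to 7, an L position)
4: W (go to 7, an L position)
Reading off the rows marked L gives the requested list; there are 2 such vertices.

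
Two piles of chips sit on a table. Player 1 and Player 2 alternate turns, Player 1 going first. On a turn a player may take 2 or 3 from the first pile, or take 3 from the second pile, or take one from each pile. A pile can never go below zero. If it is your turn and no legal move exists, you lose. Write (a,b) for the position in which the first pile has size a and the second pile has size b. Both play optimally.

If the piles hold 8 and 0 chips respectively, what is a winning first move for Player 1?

Move to (6,0).

Work bottom-up. With no move the player to move loses. Otherwise the position is W if at least one move leads to an L position for the opponent, and L if every move leads to a W.
No move ever increases a pile, so every position that can arise here has a ≤ 8 and b ≤ 0; it is enough to label the cells with 0 ≤ a ≤ 8 and 0 ≤ b ≤ 0.
Every move lowers a or b (never raises either), so fill the grid row by row in increasing a, and left to right within a row: each cell's successors are then already labelled.
      b=0
a=0:    L
a=1:    L
a=2:    W
a=3:    W
a=4:    W
a=5:    L
a=6:    L
a=7:    W
a=8:    W
Cells with no legal move (terminal, hence L): (0,0), (1,0).
The remaining L cells, each justified by listing all of its moves:
(5,0): moves to (3,0)(W), (2,0)(W); every one is W ⇒ L
(6,0): moves to (4,0)(W), (3,0)(W); every one is W ⇒ L
Every other cell has at least one move into one of the L cells above, so it is W.
From (8,0), the L positions reachable in one move are: (6,0), (5,0). Any move reaching one of these is winning.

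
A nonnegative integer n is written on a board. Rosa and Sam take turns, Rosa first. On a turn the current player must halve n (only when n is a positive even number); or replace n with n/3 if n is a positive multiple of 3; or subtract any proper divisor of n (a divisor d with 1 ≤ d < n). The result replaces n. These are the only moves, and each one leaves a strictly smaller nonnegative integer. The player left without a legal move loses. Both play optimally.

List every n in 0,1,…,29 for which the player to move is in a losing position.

Classify positions by backward induction: terminal positions (no move available) are L. From any other position, the mover wins iff some move reaches an L.
n=0: no move → L
n=1: no move → L
n=2: reaches L-position 1 → W
n=3: reaches L-position 1 → W
n=4: only reaches 2(W), 3(W), all W → L
n=5: reaches L-position 4 → W
n=6: reaches L-position 4 → W
n=7: only reaches 6(W), which is W → L
n=8: reaches L-position 4 → W
n=9: only reaches 3(W), 6(W), 8(W), all W → L
n=10: reaches L-position 9 → W
n=11: only reaches 10(W), which is W → L
n=12: reaches L-position 4 → W
n=13: only reaches 12(W), which is W → L
n=14: reaches L-position 7 → W
n=15: only reaches 5(W), 10(W), 12(W), 14(W), all W → L
n=16: reaches L-position 15 → W
n=17: only reaches 16(W), which is W → L
n=18: reaches L-position 9 → W
n=19: only reaches 18(W), which is W → L
n=20: reaches L-position 15 → W
n=21: reaches L-position 7 → W
n=22: reaches L-position 11 → W
n=23: only reaches 22(W), which is W → L
n=24: reaches L-position 23 → W
n=25: only reaches 20(W), 24(W), all W → L
n=26: reaches L-position 13 → W
n=27: reaches L-position 9 → W
n=28: only reaches 14(W), 21(W), 24(W), 26(W), 27(W), all W → L
n=29: reaches L-position 28 → W
The losing starting values of n are exactly the entries labelled L in this table (13 of them).

0, 1, 4, 7, 9, 11, 13, 15, 17, 19, 23, 25, 28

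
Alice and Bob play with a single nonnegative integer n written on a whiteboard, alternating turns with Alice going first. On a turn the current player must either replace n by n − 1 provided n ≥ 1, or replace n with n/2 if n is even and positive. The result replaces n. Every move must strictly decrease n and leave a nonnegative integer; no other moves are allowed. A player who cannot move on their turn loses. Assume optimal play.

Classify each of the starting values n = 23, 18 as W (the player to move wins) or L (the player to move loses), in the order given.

Positions with no move are L. A position that does have a move is losing for the player to move precisely when every available move leads to a winning position for the opponent. Fill in the labels:
n=0: no move → L
n=1: can move to 0, which is L ⇒ W
n=2: the only move is to 1(W), a W ⇒ L
n=3: can move to 2, which is L ⇒ W
n=4: can move to 2, which is L ⇒ W
n=5: the only move is to 4(W), a W ⇒ L
n=6: can move to 5, which is L ⇒ W
n=7: the only move is to 6(W), a W ⇒ L
n=8: can move to 7, which is L ⇒ W
n=9: the only move is to 8(W), a W ⇒ L
n=10: can move to 5, which is L ⇒ W
n=11: the only move is to 10(W), a W ⇒ L
n=12: can move to 11, which is L ⇒ W
n=13: the only move is to 12(W), a W ⇒ L
n=14: can move to 7, which is L ⇒ W
n=15: the only move is to 14(W), a W ⇒ L
n=16: can move to 15, which is L ⇒ W
n=17: the only move is to 16(W), a W ⇒ L
n=18: can move to 9, which is L ⇒ W
n=19: the only move is to 18(W), a W ⇒ L
n=20: can move to 19, which is L ⇒ W
n=21: the only move is to 20(W), a W ⇒ L
n=22: can move to 11, which is L ⇒ W
n=23: the only move is to 22(W), a W ⇒ L

23: L, 18: W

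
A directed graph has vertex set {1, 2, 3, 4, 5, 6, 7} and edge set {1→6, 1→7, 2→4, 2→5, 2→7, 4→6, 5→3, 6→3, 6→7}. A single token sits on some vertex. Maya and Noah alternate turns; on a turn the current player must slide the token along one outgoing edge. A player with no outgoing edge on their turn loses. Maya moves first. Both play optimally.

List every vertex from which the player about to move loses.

3, 4, 7

Classify positions by backward induction: terminal positions (no move available) are L. From any other position, the mover wins iff some move reaches an L.
Every edge goes from a vertex to one that appears earlier in the order 3, 7, 6, 1, 5, 4, 2, so processing vertices in that order labels each vertex after all of its successors.
3: no outgoing edge → L
7: no outgoing edge → L
6: →7(L), so W
1: →7(L), so W
5: →3(L), so W
4: →6(W) only, which is W, so L
2: →4(L), so W
The losing starting vertices are exactly the entries labelled L in this table (3 of them).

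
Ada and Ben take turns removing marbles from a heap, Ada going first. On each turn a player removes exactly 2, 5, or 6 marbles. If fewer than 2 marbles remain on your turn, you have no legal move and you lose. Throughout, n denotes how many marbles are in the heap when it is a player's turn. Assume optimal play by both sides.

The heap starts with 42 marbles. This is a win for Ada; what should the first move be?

Compute win/loss labels from the base case upward. A position with no move is L. Any other position is W if it can reach an L in one move, else L.
n=0: no move → L
n=1: no move → L
n=2: reaches L-position 0 → W
n=3: reaches L-position 1 → W
n=4: only reaches 2(W), which is W → L
n=5: reaches L-position 0 → W
n=6: reaches L-position 4 → W
n=7: reaches L-position 1 → W
n=8: only reaches 6(W), 3(W), 2(W), all W → L
n=9: reaches L-position 4 → W
n=10: reaches L-position 8 → W
n=11: only reaches 9(W), 6(W), 5(W), all W → L
n=12: only reaches 10(W), 7(W), 6(W), all W → L
n=13: reaches L-position 11 → W
n=14: reaches L-position 12 → W
n=15: only reaches 13(W), 10(W), 9(W), all W → L
n=16: reaches L-position 11 → W
n=17: reaches L-position 15 → W
n=18: reaches L-position 12 → W
n=19: only reaches 17(W), 14(W), 13(W), all W → L
n=20: reaches L-position 15 → W
n=21: reaches L-position 19 → W
n=22: only reaches 20(W), 17(W), 16(W), all W → L
n=23: only reaches 21(W), 18(W), 17(W), all W → L
n=24: reaches L-position 22 → W
n=25: reaches L-position 23 → W
n=26: only reaches 24(W), 21(W), 20(W), all W → L
n=27: reaches L-position 22 → W
n=28: reaches L-position 26 → W
n=29: reaches L-position 23 → W
n=30: only reaches 28(W), 25(W), 24(W), all W → L
n=31: reaches L-position 26 → W
n=32: reaches L-position 30 → W
n=33: only reaches 31(W), 28(W), 27(W), all W → L
n=34: only reaches 32(W), 29(W), 28(W), all W → L
n=35: reaches L-position 33 → W
n=36: reaches L-position 34 → W
n=37: only reaches 35(W), 32(W), 31(W), all W → L
n=38: reaches L-position 33 → W
n=39: reaches L-position 37 → W
n=40: reaches L-position 34 → W
n=41: only reaches 39(W), 36(W), 35(W), all W → L
n=42: reaches L-position 37 → W
From 42, the L positions reachable in one move are: 37.

Remove 5, leaving 37.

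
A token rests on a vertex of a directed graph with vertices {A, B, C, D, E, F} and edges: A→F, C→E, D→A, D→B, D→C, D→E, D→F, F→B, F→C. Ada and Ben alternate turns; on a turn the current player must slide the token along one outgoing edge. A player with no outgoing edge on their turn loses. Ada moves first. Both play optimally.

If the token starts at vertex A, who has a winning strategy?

Compute win/loss labels from the base case upward. A position with no move is L. Any other position is W if it can reach an L in one move, else L.
Every edge goes from a vertex to one that appears earlier in the order B, E, C, F, A, D, so processing vertices in that order labels each vertex after all of its successors.
B: no outgoing edge → L
E: no outgoing edge → L
C: →E(L), so W
F: →B(L), so W
A: →F(W) only, which is W, so L
D: →A(L), so W
The starting position A is L: whatever Ada does, the opponent receives a W position.

Ben wins.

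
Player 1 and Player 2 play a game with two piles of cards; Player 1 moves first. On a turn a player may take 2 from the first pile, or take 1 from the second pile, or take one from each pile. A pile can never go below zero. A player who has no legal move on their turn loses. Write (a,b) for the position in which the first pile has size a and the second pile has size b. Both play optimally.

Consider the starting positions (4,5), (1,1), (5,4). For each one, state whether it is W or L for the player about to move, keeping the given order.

(4,5): L, (1,1): W, (5,4): W

Label each position W (a win for the player to move) or L (a loss). A position with no legal move is L; any other position is W exactly when some move reaches an L, and L when every move reaches a W.
No move ever increases a pile, so every position that can arise here has a ≤ 5 and b ≤ 5; it is enough to label the cells with 0 ≤ a ≤ 5 and 0 ≤ b ≤ 5.
Every move lowers a or b (never raises either), so fill the grid row by row in increasing a, and left to right within a row: each cell's successors are then already labelled.
      b=0  b=1  b=2  b=3  b=4  b=5
a=0:    L    W    L    W    L    W
a=1:    L    W    L    W    L    W
a=2:    W    W    W    W    W    W
a=3:    W    L    W    L    W    L
a=4:    L    W    W    L    W    L
a=5:    L    W    L    W    W    W
Cells with no legal move (terminal, hence L): (0,0), (1,0).
The remaining L cells, each justified by listing all of its moves:
(0,2): L (sole option (0,1)(W) is W)
(0,4): L (sole option (0,3)(W) is W)
(1,2): L (options (1,1)(W), (0,1)(W) are all W)
(1,4): L (options (1,3)(W), (0,3)(W) are all W)
(3,1): L (options (1,1)(W), (3,0)(W), (2,0)(W) are all W)
(3,3): L (options (1,3)(W), (3,2)(W), (2,2)(W) are all W)
(3,5): L (options (1,5)(W), (3,4)(W), (2,4)(W) are all W)
(4,0): L (sole option (2,0)(W) is W)
(4,3): L (options (2,3)(W), (4,2)(W), (3,2)(W) are all W)
(4,5): L (options (2,5)(W), (4,4)(W), (3,4)(W) are all W)
(5,0): L (sole option (3,0)(W) is W)
(5,2): L (options (3,2)(W), (5,1)(W), (4,1)(W) are all W)
Every other cell has at least one move into one of the L cells above, so it is W.
(4,5): one of the L cells justified above, so L
(1,1): the move to (1,0) reaches an L cell, so W
(5,4): the move to (4,3) reaches an L cell, so W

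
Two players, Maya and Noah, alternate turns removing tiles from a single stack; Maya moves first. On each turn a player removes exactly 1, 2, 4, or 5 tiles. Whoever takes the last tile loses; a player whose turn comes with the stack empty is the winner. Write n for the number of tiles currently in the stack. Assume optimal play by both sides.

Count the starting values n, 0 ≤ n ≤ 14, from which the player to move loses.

5

Classify positions by backward induction: terminal positions (no move available) are W. From any other position, the mover wins iff some move reaches an L.
n=0: no move; the opponent has just taken the last tile and therefore loses → W
n=1: the only move is to 0(W), a W ⇒ L
n=2: can move to 1, which is L ⇒ W
n=3: can move to 1, which is L ⇒ W
n=4: moves to 3(W), 2(W), 0(W); every one is W ⇒ L
n=5: can move to 4, which is L ⇒ W
n=6: can move to 4, which is L ⇒ W
n=7: moves to 6(W), 5(W), 3(W), 2(W); every one is W ⇒ L
n=8: can move to 7, which is L ⇒ W
n=9: can move to 7, which is L ⇒ W
n=10: moves to 9(W), 8(W), 6(W), 5(W); every one is W ⇒ L
n=11: can move to 10, which is L ⇒ W
n=12: can move to 10, which is L ⇒ W
n=13: moves to 12(W), 11(W), 9(W), 8(W); every one is W ⇒ L
n=14: can move to 13, which is L ⇒ W
L entries with 0 ≤ n ≤ 14: n = 1, 4, 7, 10, 13; that makes 5.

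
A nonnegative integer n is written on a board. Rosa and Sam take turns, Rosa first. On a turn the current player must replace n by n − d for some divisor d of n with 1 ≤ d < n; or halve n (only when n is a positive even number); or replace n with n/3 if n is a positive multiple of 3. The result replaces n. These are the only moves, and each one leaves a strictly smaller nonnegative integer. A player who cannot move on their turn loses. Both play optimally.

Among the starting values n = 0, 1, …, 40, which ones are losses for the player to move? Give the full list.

Positions with no move are L. A position that does have a move is losing for the player to move precisely when every available move leads to a winning position for the opponent. Fill in the labels:
n=0: no move → L
n=1: no move → L
n=2: can move to 1, which is L ⇒ W
n=3: can move to 1, which is L ⇒ W
n=4: moves to 2(W), 3(W); every one is W ⇒ L
n=5: can move to 4, which is L ⇒ W
n=6: can move to 4, which is L ⇒ W
n=7: the only move is to 6(W), a W ⇒ L
n=8: can move to 4, which is L ⇒ W
n=9: moves to 3(W), 6(W), 8(W); every one is W ⇒ L
n=10: can move to 9, which is L ⇒ W
n=11: the only move is to 10(W), a W ⇒ L
n=12: can move to 4, which is L ⇒ W
n=13: the only move is to 12(W), a W ⇒ L
n=14: can move to 7, which is L ⇒ W
n=15: moves to 5(W), 10(W), 12(W), 14(W); every one is W ⇒ L
n=16: can move to 15, which is L ⇒ W
n=17: the only move is to 16(W), a W ⇒ L
n=18: can move to 9, which is L ⇒ W
n=19: the only move is to 18(W), a W ⇒ L
n=20: can move to 15, which is L ⇒ W
n=21: can move to 7, which is L ⇒ W
n=22: can move to 11, which is L ⇒ W
n=23: the only move is to 22(W), a W ⇒ L
n=24: can move to 23, which is L ⇒ W
n=25: moves to 20(W), 24(W); every one is W ⇒ L
n=26: can move to 13, which is L ⇒ W
n=27: can move to 9, which is L ⇒ W
n=28: moves to 14(W), 21(W), 24(W), 26(W), 27(W); every one is W ⇒ L
n=29: can move to 28, which is L ⇒ W
n=30: can move to 15, which is L ⇒ W
n=31: the only move is to 30(W), a W ⇒ L
n=32: can move to 28, which is L ⇒ W
n=33: can move to 11, which is L ⇒ W
n=34: can move to 17, which is L ⇒ W
n=35: can move to 28, which is L ⇒ W
n=36: moves to 12(W), 18(W), 24(W), 27(W), 30(W), 32(W), 33(W), 34(W), 35(W); every one is W ⇒ L
n=37: can move to 36, which is L ⇒ W
n=38: can move to 19, which is L ⇒ W
n=39: can move to 13, which is L ⇒ W
n=40: can move to 36, which is L ⇒ W
The losing starting values of n are exactly the entries labelled L in this table (15 of them).

0, 1, 4, 7, 9, 11, 13, 15, 17, 19, 23, 25, 28, 31, 36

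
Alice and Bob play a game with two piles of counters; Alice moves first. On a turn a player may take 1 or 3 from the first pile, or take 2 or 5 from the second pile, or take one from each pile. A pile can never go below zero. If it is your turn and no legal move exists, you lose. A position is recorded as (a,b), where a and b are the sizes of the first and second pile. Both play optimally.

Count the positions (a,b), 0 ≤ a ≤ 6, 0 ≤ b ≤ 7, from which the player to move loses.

Classify positions by backward induction: terminal positions (no move available) are L. From any other position, the mover wins iff some move reaches an L.
Every move lowers a or b (never raises either), so fill the grid row by row in increasing a, and left to right within a row: each cell's successors are then already labelled.
      b=0  b=1  b=2  b=3  b=4  b=5  b=6  b=7
a=0:    L    L    W    W    L    W    W    L
a=1:    W    W    W    L    W    W    L    W
a=2:    L    L    W    W    W    W    W    W
a=3:    W    W    W    L    W    W    L    W
a=4:    L    L    W    W    W    W    W    W
a=5:    W    W    W    L    L    W    W    L
a=6:    L    L    W    W    W    W    W    W
Cells with no legal move (terminal, hence L): (0,0), (0,1).
The remaining L cells, each justified by listing all of its moves:
(0,4): L (sole option (0,2)(W) is W)
(0,7): L (options (0,5)(W), (0,2)(W) are all W)
(1,3): L (options (0,3)(W), (1,1)(W), (0,2)(W) are all W)
(1,6): L (options (0,6)(W), (1,4)(W), (1,1)(W), (0,5)(W) are all W)
(2,0): L (sole option (1,0)(W) is W)
(2,1): L (options (1,1)(W), (1,0)(W) are all W)
(3,3): L (options (2,3)(W), (0,3)(W), (3,1)(W), (2,2)(W) are all W)
(3,6): L (options (2,6)(W), (0,6)(W), (3,4)(W), (3,1)(W), (2,5)(W) are all W)
(4,0): L (options (3,0)(W), (1,0)(W) are all W)
(4,1): L (options (3,1)(W), (1,1)(W), (3,0)(W) are all W)
(5,3): L (options (4,3)(W), (2,3)(W), (5,1)(W), (4,2)(W) are all W)
(5,4): L (options (4,4)(W), (2,4)(W), (5,2)(W), (4,3)(W) are all W)
(5,7): L (options (4,7)(W), (2,7)(W), (5,5)(W), (5,2)(W), (4,6)(W) are all W)
(6,0): L (options (5,0)(W), (3,0)(W) are all W)
(6,1): L (options (5,1)(W), (3,1)(W), (5,0)(W) are all W)
Every other cell has at least one move into one of the L cells above, so it is W.
L cells per row: a=0: 4, a=1: 2, a=2: 2, a=3: 2, a=4: 2, a=5: 3, a=6: 2; total 17.

17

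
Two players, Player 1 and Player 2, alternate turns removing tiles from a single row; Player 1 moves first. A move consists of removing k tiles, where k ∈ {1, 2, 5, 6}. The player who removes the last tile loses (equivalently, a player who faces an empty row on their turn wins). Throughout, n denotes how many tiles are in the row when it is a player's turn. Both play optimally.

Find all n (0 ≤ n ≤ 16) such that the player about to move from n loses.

Use the standard recursion: the mover wins at a terminal position; elsewhere, the mover wins exactly when some move hands the opponent an L position.
n=0: no move; the opponent has just taken the last tile and therefore loses → W
n=1: the only move is to 0(W), a W ⇒ L
n=2: can move to 1, which is L ⇒ W
n=3: can move to 1, which is L ⇒ W
n=4: moves to 3(W), 2(W); every one is W ⇒ L
n=5: can move to 4, which is L ⇒ W
n=6: can move to 4, which is L ⇒ W
n=7: can move to 1, which is L ⇒ W
n=8: moves to 7(W), 6(W), 3(W), 2(W); every one is W ⇒ L
n=9: can move to 8, which is L ⇒ W
n=10: can move to 8, which is L ⇒ W
n=11: moves to 10(W), 9(W), 6(W), 5(W); every one is W ⇒ L
n=12: can move to 11, which is L ⇒ W
n=13: can move to 11, which is L ⇒ W
n=14: can move to 8, which is L ⇒ W
n=15: moves to 14(W), 13(W), 10(W), 9(W); every one is W ⇒ L
n=16: can move to 15, which is L ⇒ W
The losing starting values of n are exactly the entries labelled L in this table (5 of them).

1, 4, 8, 11, 15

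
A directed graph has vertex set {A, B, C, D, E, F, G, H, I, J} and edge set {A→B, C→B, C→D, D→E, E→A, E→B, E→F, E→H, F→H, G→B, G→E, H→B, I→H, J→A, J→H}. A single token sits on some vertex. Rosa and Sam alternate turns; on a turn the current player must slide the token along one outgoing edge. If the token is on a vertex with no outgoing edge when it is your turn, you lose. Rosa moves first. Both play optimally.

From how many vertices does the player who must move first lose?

5

Positions with no move are L. A position that does have a move is losing for the player to move precisely when every available move leads to a winning position for the opponent. Fill in the labels:
Every edge goes from a vertex to one that appears earlier in the order B, A, H, F, E, D, G, J, I, C, so processing vertices in that order labels each vertex after all of its successors.
B: no outgoing edge → L
A: can move to B, which is L ⇒ W
H: can move to B, which is L ⇒ W
F: the only move is to H(W), a W ⇒ L
E: can move to F, which is L ⇒ W
D: the only move is to E(W), a W ⇒ L
G: can move to B, which is L ⇒ W
J: moves to H(W), A(W); every one is W ⇒ L
I: the only move is to H(W), a W ⇒ L
C: can move to D, which is L ⇒ W
The L vertices are B, D, F, I, J; that is 5 in all.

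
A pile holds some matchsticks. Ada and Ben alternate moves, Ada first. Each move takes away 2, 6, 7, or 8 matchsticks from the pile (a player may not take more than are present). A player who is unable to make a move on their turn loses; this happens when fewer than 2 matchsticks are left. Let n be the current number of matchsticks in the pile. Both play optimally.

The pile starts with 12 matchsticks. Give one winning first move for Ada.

Remove 7, leaving 5.

Compute win/loss labels from the base case upward. A position with no move is L. Any other position is W if it can reach an L in one move, else L.
n=0: no move → L
n=1: no move → L
n=2: W (go to 0, an L position)
n=3: W (go to 1, an L position)
n=4: L (sole option 2(W) is W)
n=5: L (sole option 3(W) is W)
n=6: W (go to 4, an L position)
n=7: W (go to 5, an L position)
n=8: W (go to 1, an L position)
n=9: W (go to 1, an L position)
n=10: W (go to 4, an L position)
n=11: W (go to 5, an L position)
n=12: W (go to 5, an L position)
From 12, the L positions reachable in one move are: 5, 4. Any move reaching one of these is winning.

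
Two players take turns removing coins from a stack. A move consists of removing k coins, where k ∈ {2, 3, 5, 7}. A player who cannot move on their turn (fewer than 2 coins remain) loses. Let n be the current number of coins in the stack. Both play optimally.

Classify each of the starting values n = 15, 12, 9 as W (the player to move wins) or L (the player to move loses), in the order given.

15: W, 12: W, 9: L

Label each position W (a win for the player to move) or L (a loss). A position with no legal move is L; any other position is W exactly when some move reaches an L, and L when every move reaches a W.
n=0: no move → L
n=1: no move → L
n=2: W (go to 0, an L position)
n=3: W (go to 1, an L position)
n=4: W (go to 1, an L position)
n=5: W (go to 0, an L position)
n=6: W (go to 1, an L position)
n=7: W (go to 0, an L position)
n=8: W (go to 1, an L position)
n=9: L (options 7(W), 6(W), 4(W), 2(W) are all W)
n=10: L (options 8(W), 7(W), 5(W), 3(W) are all W)
n=11: W (go to 9, an L position)
n=12: W (go to 10, an L position)
n=13: W (go to 10, an L position)
n=14: W (go to 9, an L position)
n=15: W (go to 10, an L position)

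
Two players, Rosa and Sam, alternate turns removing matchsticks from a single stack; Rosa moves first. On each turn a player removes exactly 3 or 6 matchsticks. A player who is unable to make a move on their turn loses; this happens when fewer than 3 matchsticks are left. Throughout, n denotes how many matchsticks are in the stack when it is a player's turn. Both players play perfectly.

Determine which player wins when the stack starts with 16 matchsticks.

Rosa wins.

Label each position W (a win for the player to move) or L (a loss). A position with no legal move is L; any other position is W exactly when some move reaches an L, and L when every move reaches a W.
n=0: no move → L
n=1: no move → L
n=2: no move → L
n=3: W (go to 0, an L position)
n=4: W (go to 1, an L position)
n=5: W (go to 2, an L position)
n=6: W (go to 0, an L position)
n=7: W (go to 1, an L position)
n=8: W (go to 2, an L position)
n=9: L (options 6(W), 3(W) are all W)
n=10: L (options 7(W), 4(W) are all W)
n=11: L (options 8(W), 5(W) are all W)
n=12: W (go to 9, an L position)
n=13: W (go to 10, an L position)
n=14: W (go to 11, an L position)
n=15: W (go to 9, an L position)
n=16: W (go to 10, an L position)
The starting position 16 is W: Rosa should remove 6, leaving 10, handing over an L position.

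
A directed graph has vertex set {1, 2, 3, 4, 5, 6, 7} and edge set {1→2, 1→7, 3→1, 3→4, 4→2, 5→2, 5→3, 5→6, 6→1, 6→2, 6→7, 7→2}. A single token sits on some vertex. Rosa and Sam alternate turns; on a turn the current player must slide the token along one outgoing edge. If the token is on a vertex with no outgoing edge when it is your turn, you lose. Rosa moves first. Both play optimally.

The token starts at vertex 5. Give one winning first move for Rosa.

Move to 3.

Positions with no move are L. A position that does have a move is losing for the player to move precisely when every available move leads to a winning position for the opponent. Fill in the labels:
Every edge goes from a vertex to one that appears earlier in the order 2, 7, 1, 6, 4, 3, 5, so processing vertices in that order labels each vertex after all of its successors.
2: no outgoing edge → L
7: →2(L), so W
1: →2(L), so W
6: →2(L), so W
4: →2(L), so W
3: →4(W), 1(W) — all W, so L
5: →3(L), so W
From 5, the L positions reachable in one move are: 3, 2. Any move reaching one of these is winning.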